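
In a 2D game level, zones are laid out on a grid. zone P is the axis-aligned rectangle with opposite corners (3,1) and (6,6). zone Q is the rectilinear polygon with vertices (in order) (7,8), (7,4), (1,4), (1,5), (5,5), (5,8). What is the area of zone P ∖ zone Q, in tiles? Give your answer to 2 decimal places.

11.00

|zone P| = 15, |zone P∩zone Q| = 4.
|zone P ∖ zone Q| = |zone P| − |zone P∩zone Q| = 15 − 4 = 11.00.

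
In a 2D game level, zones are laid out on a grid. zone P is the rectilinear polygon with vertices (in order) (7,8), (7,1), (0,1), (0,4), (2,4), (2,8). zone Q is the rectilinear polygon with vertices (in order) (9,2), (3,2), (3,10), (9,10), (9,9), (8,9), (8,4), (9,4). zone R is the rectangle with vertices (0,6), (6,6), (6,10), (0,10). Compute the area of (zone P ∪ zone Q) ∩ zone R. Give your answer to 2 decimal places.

The region (zone P ∪ zone Q) ∩ zone R is the polygon with vertices (2,8), (3,8), (3,10), (6,10), (6,6), (2,6).
By the shoelace formula its area is 14.00.

14.00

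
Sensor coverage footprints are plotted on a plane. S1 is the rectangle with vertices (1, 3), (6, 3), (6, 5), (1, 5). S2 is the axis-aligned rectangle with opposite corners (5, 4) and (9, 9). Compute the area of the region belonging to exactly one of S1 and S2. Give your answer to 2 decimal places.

28.00

|S1∩S2|: x∈[5,6], y∈[4,5] → 1·1 = 1.
|S1 △ S2| = |S1| + |S2| − 2·|S1∩S2| = 10 + 20 − 2 = 28.00.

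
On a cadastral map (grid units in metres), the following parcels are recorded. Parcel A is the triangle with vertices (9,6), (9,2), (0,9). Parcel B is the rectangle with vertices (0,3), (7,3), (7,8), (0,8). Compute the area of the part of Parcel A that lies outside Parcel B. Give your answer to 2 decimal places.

7.97

|Parcel A| = 18, |Parcel A∩Parcel B| = 10.0317.
|Parcel A ∖ Parcel B| = |Parcel A| − |Parcel A∩Parcel B| = 18 − 10.0317 = 7.97.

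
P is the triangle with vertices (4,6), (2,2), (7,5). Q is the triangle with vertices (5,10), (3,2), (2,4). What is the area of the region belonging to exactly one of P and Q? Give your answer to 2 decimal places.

10.24

|P| = 7, |Q| = 6, |P∩Q| = 1.3778.
|P △ Q| = |P| + |Q| − 2·|P∩Q| = 7 + 6 − 2.7557 = 10.24.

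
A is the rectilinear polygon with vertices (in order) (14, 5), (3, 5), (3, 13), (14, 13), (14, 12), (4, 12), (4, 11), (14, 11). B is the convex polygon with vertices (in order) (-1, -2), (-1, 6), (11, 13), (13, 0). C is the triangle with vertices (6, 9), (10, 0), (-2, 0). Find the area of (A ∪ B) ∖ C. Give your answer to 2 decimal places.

|A ∪ B| = 171.5458.
|(A ∪ B) ∩ C| = 53.4375.
|(A ∪ B) ∖ C| = 171.5458 − 53.4375 = 118.11.

118.11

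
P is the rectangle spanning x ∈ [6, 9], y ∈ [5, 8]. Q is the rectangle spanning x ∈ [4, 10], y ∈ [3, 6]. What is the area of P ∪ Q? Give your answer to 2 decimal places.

By inclusion–exclusion:
Individual areas: |P| = 9, |Q| = 18.
|P∩Q|: x∈[6,9], y∈[5,6] → 3·1 = 3.
|P ∪ Q| = 27 − 3 = 24.00.

24.00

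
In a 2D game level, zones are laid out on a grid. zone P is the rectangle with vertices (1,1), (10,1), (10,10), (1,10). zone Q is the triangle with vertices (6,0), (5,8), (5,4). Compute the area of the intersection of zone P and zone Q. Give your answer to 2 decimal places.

The intersection is the polygon with vertices (5.75,1), (5,4), (5,8), (5.875,1).
By the shoelace formula its area is 1.94.

1.94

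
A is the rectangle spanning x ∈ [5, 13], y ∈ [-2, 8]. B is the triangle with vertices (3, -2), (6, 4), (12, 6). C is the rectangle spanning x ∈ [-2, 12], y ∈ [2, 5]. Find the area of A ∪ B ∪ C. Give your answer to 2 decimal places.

103.22

By inclusion–exclusion:
Individual areas: |A| = 80, |B| = 15, |C| = 42.
|A∩B| = 12.7778.
|A∩C|: x∈[5,12], y∈[2,5] → 7·3 = 21.
|B∩C| = 9.0625.
|A∩B∩C| = 9.0625.
|A ∪ B ∪ C| = 137 − 42.8403 + 9.0625 = 103.22.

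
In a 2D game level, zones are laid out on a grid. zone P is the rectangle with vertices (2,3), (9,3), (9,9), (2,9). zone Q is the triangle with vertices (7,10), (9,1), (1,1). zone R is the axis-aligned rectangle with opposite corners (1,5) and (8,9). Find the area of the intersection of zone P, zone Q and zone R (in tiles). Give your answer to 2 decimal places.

10.64

The intersection is the polygon with vertices (8,5.5), (8,5), (3.667,5), (6.333,9), (7.222,9).
By the shoelace formula its area is 10.64.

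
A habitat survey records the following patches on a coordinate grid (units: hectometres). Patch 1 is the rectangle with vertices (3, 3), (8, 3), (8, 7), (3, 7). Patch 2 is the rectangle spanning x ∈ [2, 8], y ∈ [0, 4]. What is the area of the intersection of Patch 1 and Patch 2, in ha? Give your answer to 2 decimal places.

5.00

|Patch 1∩Patch 2|: x∈[3,8], y∈[3,4] → 5·1 = 5.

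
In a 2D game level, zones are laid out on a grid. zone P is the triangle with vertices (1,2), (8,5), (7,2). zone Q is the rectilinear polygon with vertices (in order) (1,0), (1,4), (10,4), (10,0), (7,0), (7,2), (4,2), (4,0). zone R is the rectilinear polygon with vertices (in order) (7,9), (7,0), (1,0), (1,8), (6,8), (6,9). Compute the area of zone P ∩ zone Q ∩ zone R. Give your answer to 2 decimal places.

The intersection is the polygon with vertices (7,4), (7,2), (4,2), (1,2), (5.667,4).
By the shoelace formula its area is 7.33.

7.33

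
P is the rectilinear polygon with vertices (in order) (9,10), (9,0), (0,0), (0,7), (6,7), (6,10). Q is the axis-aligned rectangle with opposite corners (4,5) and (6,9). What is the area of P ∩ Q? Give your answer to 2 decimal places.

4.00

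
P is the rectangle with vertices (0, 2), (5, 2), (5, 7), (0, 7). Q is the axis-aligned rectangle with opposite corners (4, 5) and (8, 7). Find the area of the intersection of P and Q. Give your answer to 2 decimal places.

|P∩Q|: x∈[4,5], y∈[5,7] → 1·2 = 2.

2.00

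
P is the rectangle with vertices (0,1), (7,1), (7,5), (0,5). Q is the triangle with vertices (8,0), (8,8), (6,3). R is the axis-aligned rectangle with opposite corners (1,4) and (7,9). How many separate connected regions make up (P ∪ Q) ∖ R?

1

(P ∪ Q) ∖ R is a single connected region.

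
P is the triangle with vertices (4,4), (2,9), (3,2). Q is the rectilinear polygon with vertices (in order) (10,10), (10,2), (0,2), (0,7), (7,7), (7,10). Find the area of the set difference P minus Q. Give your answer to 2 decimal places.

|P| = 4.5, |P∩Q| = 3.9857.
|P ∖ Q| = |P| − |P∩Q| = 4.5 − 3.9857 = 0.51.

0.51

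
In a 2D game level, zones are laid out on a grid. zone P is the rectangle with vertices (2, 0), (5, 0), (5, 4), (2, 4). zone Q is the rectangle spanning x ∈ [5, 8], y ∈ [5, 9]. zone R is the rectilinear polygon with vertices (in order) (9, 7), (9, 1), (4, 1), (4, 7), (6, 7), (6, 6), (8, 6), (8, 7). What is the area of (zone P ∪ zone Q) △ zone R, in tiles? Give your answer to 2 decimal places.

|zone P ∪ zone Q| = 24.
|(zone P ∪ zone Q) ∩ zone R| = 7.
|(zone P ∪ zone Q) △ zone R| = 24 + 28 − 14 = 38.00.

38.00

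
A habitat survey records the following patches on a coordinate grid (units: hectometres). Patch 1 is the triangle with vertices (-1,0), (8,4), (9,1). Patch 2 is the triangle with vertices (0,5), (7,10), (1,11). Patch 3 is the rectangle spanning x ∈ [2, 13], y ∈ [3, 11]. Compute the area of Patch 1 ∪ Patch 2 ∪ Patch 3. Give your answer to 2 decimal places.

By inclusion–exclusion:
Individual areas: |Patch 1| = 15.5, |Patch 2| = 18.5, |Patch 3| = 88.
|Patch 1∩Patch 2| = 0.
|Patch 1∩Patch 3| = 1.2917.
|Patch 2∩Patch 3| = 11.0119.
|Patch 1∩Patch 2∩Patch 3| = 0.
|Patch 1 ∪ Patch 2 ∪ Patch 3| = 122 − 12.3036 + 0 = 109.70.

109.70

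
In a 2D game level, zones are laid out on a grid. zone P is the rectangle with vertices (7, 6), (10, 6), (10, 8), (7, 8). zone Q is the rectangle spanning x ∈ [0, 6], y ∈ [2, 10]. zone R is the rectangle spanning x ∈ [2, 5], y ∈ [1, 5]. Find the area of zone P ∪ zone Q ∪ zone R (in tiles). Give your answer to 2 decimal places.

57.00

By inclusion–exclusion:
Individual areas: |zone P| = 6, |zone Q| = 48, |zone R| = 12.
|zone P∩zone Q| = 0 (no overlap).
|zone P∩zone R| = 0 (no overlap).
|zone Q∩zone R|: x∈[2,5], y∈[2,5] → 3·3 = 9.
|zone P∩zone Q∩zone R| = 0.
|zone P ∪ zone Q ∪ zone R| = 66 − 9 + 0 = 57.00.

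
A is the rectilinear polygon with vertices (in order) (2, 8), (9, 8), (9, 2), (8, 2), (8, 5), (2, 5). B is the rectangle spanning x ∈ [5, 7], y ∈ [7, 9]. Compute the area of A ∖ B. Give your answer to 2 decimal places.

|A| = 24, |A∩B| = 2.
|A ∖ B| = |A| − |A∩B| = 24 − 2 = 22.00.

22.00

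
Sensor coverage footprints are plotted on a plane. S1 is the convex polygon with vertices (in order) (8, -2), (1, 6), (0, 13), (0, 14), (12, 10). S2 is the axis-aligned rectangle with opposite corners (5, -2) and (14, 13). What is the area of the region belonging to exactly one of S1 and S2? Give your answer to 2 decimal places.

113.45

|S1| = 104.5, |S2| = 135, |S1∩S2| = 63.0238.
|S1 △ S2| = |S1| + |S2| − 2·|S1∩S2| = 104.5 + 135 − 126.0476 = 113.45.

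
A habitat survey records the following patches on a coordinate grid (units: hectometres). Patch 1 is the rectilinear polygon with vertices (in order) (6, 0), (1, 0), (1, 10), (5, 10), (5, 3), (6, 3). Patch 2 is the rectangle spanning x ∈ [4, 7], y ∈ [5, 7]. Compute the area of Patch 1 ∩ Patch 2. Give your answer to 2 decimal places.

The intersection is the polygon with vertices (5,5), (4,5), (4,7), (5,7).
By the shoelace formula its area is 2.00.

2.00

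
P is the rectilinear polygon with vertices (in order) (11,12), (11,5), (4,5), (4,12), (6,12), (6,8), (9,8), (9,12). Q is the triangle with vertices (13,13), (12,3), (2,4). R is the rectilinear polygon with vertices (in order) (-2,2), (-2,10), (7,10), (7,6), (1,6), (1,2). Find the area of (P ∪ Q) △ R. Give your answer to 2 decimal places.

92.81

|P ∪ Q| = 64.8232.
|(P ∪ Q) ∩ R| = 10.0051.
|(P ∪ Q) △ R| = 64.8232 + 48 − 20.0101 = 92.81.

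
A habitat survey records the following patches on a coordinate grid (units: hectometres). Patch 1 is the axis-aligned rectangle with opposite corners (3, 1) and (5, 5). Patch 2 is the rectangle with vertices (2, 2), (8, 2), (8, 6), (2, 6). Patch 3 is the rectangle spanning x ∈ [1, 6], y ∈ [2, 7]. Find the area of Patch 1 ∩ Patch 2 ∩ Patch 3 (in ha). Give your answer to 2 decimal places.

6.00

The intersection is the polygon with vertices (5,5), (5,2), (3,2), (3,5).
By the shoelace formula its area is 6.00.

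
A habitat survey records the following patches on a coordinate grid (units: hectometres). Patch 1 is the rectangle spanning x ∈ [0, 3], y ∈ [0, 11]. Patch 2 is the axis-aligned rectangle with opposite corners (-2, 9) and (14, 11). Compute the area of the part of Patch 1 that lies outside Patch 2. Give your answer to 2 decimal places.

|Patch 1∩Patch 2|: x∈[0,3], y∈[9,11] → 3·2 = 6.
|Patch 1| = 33.
|Patch 1 ∖ Patch 2| = |Patch 1| − |Patch 1∩Patch 2| = 33 − 6 = 27.00.

27.00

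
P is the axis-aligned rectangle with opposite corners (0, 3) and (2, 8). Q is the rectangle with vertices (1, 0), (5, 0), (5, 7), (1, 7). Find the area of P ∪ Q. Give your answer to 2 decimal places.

34.00

By inclusion–exclusion:
Individual areas: |P| = 10, |Q| = 28.
|P∩Q|: x∈[1,2], y∈[3,7] → 1·4 = 4.
|P ∪ Q| = 38 − 4 = 34.00.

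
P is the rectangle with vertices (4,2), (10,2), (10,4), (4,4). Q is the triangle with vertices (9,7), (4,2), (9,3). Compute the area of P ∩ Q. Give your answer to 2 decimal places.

5.50

The intersection is the polygon with vertices (9,4), (9,3), (4,2), (6,4).
By the shoelace formula its area is 5.50.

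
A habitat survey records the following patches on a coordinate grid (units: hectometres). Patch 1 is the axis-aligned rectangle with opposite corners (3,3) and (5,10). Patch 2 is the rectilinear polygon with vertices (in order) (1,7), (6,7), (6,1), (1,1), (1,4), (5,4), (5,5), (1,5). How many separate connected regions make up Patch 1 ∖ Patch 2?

2

Patch 1 ∖ Patch 2 splits into 2 disjoint pieces (area 2, area 6).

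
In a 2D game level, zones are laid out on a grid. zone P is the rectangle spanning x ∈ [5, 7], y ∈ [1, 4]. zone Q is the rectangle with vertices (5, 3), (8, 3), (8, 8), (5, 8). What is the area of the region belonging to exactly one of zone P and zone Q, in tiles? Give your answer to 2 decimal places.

17.00

|zone P∩zone Q|: x∈[5,7], y∈[3,4] → 2·1 = 2.
|zone P △ zone Q| = |zone P| + |zone Q| − 2·|zone P∩zone Q| = 6 + 15 − 4 = 17.00.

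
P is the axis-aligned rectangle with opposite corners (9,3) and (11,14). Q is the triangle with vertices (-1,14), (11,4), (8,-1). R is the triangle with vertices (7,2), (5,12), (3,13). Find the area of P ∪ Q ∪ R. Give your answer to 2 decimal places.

By inclusion–exclusion:
Individual areas: |P| = 22, |Q| = 45, |R| = 9.
|P∩Q| = 3.3667.
|P∩R| = 0.
|Q∩R| = 4.007.
|P∩Q∩R| = 0.
|P ∪ Q ∪ R| = 76 − 7.3736 + 0 = 68.63.

68.63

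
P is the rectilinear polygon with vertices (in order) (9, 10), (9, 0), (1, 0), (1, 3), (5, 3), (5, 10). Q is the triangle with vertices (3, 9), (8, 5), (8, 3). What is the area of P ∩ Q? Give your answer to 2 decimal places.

The intersection is the polygon with vertices (5,7.4), (8,5), (8,3), (5,6.6).
By the shoelace formula its area is 4.20.

4.20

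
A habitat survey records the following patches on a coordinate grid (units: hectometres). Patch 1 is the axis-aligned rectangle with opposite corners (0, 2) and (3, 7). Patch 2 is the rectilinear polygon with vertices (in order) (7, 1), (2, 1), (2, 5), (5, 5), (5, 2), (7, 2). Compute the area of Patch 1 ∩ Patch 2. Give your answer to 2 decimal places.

3.00

The intersection is the polygon with vertices (3,2), (2,2), (2,5), (3,5).
By the shoelace formula its area is 3.00.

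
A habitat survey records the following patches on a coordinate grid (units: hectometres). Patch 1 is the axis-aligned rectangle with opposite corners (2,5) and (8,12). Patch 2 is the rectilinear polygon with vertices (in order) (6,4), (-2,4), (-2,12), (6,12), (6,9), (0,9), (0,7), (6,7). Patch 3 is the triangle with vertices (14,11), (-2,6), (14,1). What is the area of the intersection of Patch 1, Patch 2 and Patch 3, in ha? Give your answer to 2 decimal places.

The intersection is the polygon with vertices (2,7), (6,7), (6,5), (2,5).
By the shoelace formula its area is 8.00.

8.00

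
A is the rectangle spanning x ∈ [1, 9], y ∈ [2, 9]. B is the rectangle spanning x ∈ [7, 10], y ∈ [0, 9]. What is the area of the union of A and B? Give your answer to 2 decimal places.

By inclusion–exclusion:
Individual areas: |A| = 56, |B| = 27.
|A∩B|: x∈[7,9], y∈[2,9] → 2·7 = 14.
|A ∪ B| = 83 − 14 = 69.00.

69.00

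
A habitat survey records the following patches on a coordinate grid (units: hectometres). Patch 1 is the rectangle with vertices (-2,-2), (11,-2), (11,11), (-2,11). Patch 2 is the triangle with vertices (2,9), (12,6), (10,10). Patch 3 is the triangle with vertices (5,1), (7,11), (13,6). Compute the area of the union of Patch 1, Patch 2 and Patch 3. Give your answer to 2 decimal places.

By inclusion–exclusion:
Individual areas: |Patch 1| = 169, |Patch 2| = 17, |Patch 3| = 35.
|Patch 1∩Patch 2| = 16.15.
|Patch 1∩Patch 3| = 32.0833.
|Patch 2∩Patch 3| = 10.5111.
|Patch 1∩Patch 2∩Patch 3| = 9.7087.
|Patch 1 ∪ Patch 2 ∪ Patch 3| = 221 − 58.7444 + 9.7087 = 171.96.

171.96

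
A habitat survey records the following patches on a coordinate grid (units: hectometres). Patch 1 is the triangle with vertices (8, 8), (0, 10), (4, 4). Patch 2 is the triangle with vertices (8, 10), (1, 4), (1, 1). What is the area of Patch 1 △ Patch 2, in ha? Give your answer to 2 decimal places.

|Patch 1| = 20, |Patch 2| = 10.5, |Patch 1∩Patch 2| = 4.1952.
|Patch 1 △ Patch 2| = |Patch 1| + |Patch 2| − 2·|Patch 1∩Patch 2| = 20 + 10.5 − 8.3903 = 22.11.

22.11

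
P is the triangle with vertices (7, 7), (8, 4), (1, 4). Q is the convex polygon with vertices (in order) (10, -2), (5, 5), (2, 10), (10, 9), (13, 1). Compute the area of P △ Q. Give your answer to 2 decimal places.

60.25

|P| = 10.5, |Q| = 62.5, |P∩Q| = 6.3736.
|P △ Q| = |P| + |Q| − 2·|P∩Q| = 10.5 + 62.5 − 12.7473 = 60.25.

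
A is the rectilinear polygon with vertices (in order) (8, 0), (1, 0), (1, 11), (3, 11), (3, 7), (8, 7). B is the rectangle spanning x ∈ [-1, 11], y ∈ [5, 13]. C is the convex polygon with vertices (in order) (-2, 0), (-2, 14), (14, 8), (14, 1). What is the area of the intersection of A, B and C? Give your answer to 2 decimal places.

The intersection is the polygon with vertices (3,11), (3,7), (8,7), (8,5), (1,5), (1,11).
By the shoelace formula its area is 22.00.

22.00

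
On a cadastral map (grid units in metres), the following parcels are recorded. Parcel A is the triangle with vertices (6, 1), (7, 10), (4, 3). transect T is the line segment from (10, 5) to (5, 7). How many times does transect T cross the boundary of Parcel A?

The segment meets the boundary at (5.61,6.756), (6.596,6.362).

2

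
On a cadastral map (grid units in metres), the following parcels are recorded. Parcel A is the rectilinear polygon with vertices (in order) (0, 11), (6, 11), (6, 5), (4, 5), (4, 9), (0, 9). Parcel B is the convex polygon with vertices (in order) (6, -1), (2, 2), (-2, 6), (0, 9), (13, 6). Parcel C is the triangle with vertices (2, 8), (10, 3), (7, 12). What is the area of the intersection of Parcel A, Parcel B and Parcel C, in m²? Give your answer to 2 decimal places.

3.44

The intersection is the polygon with vertices (4,8.077), (6,7.615), (6,5.5), (4,6.75).
By the shoelace formula its area is 3.44.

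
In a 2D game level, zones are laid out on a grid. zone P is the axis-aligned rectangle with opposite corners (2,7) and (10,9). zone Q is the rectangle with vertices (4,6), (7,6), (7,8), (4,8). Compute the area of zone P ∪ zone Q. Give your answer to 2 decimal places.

19.00

By inclusion–exclusion:
Individual areas: |zone P| = 16, |zone Q| = 6.
|zone P∩zone Q|: x∈[4,7], y∈[7,8] → 3·1 = 3.
|zone P ∪ zone Q| = 22 − 3 = 19.00.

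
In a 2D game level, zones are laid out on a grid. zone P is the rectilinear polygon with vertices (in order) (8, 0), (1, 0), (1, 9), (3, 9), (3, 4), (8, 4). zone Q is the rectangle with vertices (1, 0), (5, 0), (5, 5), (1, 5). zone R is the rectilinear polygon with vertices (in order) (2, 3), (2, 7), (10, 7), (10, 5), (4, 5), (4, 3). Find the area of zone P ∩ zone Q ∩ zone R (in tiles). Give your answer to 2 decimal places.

The intersection is the polygon with vertices (3,5), (3,4), (4,4), (4,3), (2,3), (2,5).
By the shoelace formula its area is 3.00.

3.00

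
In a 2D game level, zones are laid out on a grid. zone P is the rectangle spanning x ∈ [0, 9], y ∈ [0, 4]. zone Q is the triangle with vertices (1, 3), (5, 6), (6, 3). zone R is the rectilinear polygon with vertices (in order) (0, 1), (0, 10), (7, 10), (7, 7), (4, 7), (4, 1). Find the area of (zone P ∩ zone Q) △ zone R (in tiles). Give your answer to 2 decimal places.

44.50

|zone P ∩ zone Q| = 4.1667.
|(zone P ∩ zone Q) ∩ zone R| = 2.3333.
|(zone P ∩ zone Q) △ zone R| = 4.1667 + 45 − 4.6667 = 44.50.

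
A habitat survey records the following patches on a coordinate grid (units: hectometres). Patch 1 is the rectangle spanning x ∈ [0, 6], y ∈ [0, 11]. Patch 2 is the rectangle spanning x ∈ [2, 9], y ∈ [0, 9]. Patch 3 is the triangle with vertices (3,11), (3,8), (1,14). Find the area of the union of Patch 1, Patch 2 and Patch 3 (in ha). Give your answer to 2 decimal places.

94.50

By inclusion–exclusion:
Individual areas: |Patch 1| = 66, |Patch 2| = 63, |Patch 3| = 3.
|Patch 1∩Patch 2|: x∈[2,6], y∈[0,9] → 4·9 = 36.
|Patch 1∩Patch 3| = 1.5.
|Patch 2∩Patch 3| = 0.1667.
|Patch 1∩Patch 2∩Patch 3| = 0.1667.
|Patch 1 ∪ Patch 2 ∪ Patch 3| = 132 − 37.6667 + 0.1667 = 94.50.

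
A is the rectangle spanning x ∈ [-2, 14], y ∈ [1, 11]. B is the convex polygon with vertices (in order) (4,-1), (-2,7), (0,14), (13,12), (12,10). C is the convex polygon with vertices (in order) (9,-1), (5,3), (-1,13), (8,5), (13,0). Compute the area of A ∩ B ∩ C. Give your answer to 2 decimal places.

23.24

The intersection is the polygon with vertices (6.105,1.895), (5,3), (0.2,11), (1.25,11), (8,5), (8.21,4.79).
By the shoelace formula its area is 23.24.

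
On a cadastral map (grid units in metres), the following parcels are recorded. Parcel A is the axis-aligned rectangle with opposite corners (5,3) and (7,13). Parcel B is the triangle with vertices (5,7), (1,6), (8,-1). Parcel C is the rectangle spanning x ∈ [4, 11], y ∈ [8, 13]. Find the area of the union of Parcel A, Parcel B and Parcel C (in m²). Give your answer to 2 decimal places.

By inclusion–exclusion:
Individual areas: |Parcel A| = 20, |Parcel B| = 17.5, |Parcel C| = 35.
|Parcel A∩Parcel B| = 3.
|Parcel A∩Parcel C|: x∈[5,7], y∈[8,13] → 2·5 = 10.
|Parcel B∩Parcel C| = 0.
|Parcel A∩Parcel B∩Parcel C| = 0.
|Parcel A ∪ Parcel B ∪ Parcel C| = 72.5 − 13 + 0 = 59.50.

59.50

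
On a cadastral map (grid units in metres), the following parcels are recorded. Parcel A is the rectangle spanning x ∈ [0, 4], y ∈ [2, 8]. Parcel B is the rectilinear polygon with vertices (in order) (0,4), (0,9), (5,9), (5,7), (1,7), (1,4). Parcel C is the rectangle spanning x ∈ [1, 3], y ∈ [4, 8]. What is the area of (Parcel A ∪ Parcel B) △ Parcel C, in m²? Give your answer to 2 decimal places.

22.00

|Parcel A ∪ Parcel B| = 30.
|(Parcel A ∪ Parcel B) ∩ Parcel C| = 8.
|(Parcel A ∪ Parcel B) △ Parcel C| = 30 + 8 − 16 = 22.00.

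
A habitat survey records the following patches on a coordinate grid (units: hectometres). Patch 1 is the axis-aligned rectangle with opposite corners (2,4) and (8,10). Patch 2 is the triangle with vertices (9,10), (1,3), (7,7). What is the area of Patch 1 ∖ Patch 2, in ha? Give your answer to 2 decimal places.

31.49

|Patch 1| = 36, |Patch 1∩Patch 2| = 4.5089.
|Patch 1 ∖ Patch 2| = |Patch 1| − |Patch 1∩Patch 2| = 36 − 4.5089 = 31.49.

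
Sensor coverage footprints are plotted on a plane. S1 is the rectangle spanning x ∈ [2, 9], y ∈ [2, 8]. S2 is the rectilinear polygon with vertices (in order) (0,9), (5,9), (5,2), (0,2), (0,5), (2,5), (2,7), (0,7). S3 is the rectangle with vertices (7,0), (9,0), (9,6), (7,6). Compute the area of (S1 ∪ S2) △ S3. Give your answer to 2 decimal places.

51.00

|S1 ∪ S2| = 55.
|(S1 ∪ S2) ∩ S3| = 8.
|(S1 ∪ S2) △ S3| = 55 + 12 − 16 = 51.00.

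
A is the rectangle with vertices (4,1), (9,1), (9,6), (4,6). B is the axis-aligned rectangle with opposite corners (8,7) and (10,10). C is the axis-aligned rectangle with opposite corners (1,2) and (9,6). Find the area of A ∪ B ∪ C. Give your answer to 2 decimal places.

By inclusion–exclusion:
Individual areas: |A| = 25, |B| = 6, |C| = 32.
|A∩B| = 0 (no overlap).
|A∩C|: x∈[4,9], y∈[2,6] → 5·4 = 20.
|B∩C| = 0 (no overlap).
|A∩B∩C| = 0.
|A ∪ B ∪ C| = 63 − 20 + 0 = 43.00.

43.00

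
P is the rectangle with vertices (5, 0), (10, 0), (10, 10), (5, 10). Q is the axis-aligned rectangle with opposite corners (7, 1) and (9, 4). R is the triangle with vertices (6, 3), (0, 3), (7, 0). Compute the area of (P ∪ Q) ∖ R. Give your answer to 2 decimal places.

|P ∪ Q| = 50.
|(P ∪ Q) ∩ R| = 3.6429.
|(P ∪ Q) ∖ R| = 50 − 3.6429 = 46.36.

46.36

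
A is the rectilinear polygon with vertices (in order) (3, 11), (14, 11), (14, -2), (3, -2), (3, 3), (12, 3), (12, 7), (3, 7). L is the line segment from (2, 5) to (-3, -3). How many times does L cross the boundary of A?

The segment lies entirely outside A and never meets its boundary.

0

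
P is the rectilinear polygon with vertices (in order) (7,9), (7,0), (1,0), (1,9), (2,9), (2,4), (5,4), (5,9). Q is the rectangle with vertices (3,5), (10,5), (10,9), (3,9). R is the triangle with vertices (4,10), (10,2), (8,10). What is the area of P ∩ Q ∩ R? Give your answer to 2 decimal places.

3.33

The intersection is the polygon with vertices (5,9), (7,9), (7,6), (5,8.667).
By the shoelace formula its area is 3.33.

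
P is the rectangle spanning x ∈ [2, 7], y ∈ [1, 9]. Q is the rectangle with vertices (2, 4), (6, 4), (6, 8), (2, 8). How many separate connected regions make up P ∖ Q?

1

P ∖ Q is a single connected region.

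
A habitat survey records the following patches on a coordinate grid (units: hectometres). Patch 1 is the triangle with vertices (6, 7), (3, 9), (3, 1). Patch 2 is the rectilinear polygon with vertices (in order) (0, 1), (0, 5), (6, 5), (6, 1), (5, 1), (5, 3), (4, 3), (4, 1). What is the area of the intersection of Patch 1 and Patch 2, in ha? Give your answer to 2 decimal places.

4.00

The intersection is the polygon with vertices (3,5), (5,5), (4,3), (3,1).
By the shoelace formula its area is 4.00.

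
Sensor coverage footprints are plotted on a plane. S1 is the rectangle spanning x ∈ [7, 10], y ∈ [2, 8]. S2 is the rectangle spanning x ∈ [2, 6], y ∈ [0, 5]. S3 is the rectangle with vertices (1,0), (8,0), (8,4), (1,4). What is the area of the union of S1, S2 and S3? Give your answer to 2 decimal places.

48.00

By inclusion–exclusion:
Individual areas: |S1| = 18, |S2| = 20, |S3| = 28.
|S1∩S2| = 0 (no overlap).
|S1∩S3|: x∈[7,8], y∈[2,4] → 1·2 = 2.
|S2∩S3|: x∈[2,6], y∈[0,4] → 4·4 = 16.
|S1∩S2∩S3| = 0.
|S1 ∪ S2 ∪ S3| = 66 − 18 + 0 = 48.00.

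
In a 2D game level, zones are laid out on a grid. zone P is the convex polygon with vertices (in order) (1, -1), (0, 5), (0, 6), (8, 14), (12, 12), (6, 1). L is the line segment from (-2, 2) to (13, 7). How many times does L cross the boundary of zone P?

2

The segment meets the boundary at (8.444,5.481), (0.368,2.789).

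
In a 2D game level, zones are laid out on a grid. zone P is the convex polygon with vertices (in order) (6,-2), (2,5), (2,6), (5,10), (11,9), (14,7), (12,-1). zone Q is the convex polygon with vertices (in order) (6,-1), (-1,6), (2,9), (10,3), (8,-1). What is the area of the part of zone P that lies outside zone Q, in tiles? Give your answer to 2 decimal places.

62.83

|zone P| = 102, |zone P∩zone Q| = 39.1733.
|zone P ∖ zone Q| = |zone P| − |zone P∩zone Q| = 102 − 39.1733 = 62.83.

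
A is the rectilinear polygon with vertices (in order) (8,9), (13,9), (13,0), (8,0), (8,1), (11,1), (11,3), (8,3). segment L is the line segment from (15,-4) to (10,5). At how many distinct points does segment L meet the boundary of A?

1

The segment meets the boundary at (12.778,0).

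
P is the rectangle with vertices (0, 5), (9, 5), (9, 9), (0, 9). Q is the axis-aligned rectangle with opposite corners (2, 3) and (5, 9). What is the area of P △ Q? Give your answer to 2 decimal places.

30.00

|P∩Q|: x∈[2,5], y∈[5,9] → 3·4 = 12.
|P △ Q| = |P| + |Q| − 2·|P∩Q| = 36 + 18 − 24 = 30.00.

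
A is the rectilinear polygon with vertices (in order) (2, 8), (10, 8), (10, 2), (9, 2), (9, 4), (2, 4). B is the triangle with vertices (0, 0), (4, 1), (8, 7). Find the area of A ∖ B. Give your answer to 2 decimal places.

31.86

|A| = 34, |A∩B| = 2.1429.
|A ∖ B| = |A| − |A∩B| = 34 − 2.1429 = 31.86.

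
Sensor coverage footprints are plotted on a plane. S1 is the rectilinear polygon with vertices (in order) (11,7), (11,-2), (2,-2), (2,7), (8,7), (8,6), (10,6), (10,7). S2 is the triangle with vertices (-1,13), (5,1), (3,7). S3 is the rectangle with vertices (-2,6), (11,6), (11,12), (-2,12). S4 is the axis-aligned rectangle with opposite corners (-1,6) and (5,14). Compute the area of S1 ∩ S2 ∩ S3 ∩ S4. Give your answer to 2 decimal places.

The intersection is the polygon with vertices (2.5,6), (2,7), (3,7), (3.333,6).
By the shoelace formula its area is 0.92.

0.92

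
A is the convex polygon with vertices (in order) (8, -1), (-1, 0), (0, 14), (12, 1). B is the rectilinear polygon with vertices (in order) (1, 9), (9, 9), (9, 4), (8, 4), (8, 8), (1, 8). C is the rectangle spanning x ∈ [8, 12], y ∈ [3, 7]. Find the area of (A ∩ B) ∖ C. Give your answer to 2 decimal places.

4.08

|A ∩ B| = 4.8686.
|(A ∩ B) ∩ C| = 0.7917.
|(A ∩ B) ∖ C| = 4.8686 − 0.7917 = 4.08.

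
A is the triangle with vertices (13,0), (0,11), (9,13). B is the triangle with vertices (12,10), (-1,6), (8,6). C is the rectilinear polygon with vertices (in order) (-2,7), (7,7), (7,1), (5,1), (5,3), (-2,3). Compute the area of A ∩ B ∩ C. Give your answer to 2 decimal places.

The intersection is the polygon with vertices (5.909,6), (4.727,7), (7,7), (7,6).
By the shoelace formula its area is 1.68.

1.68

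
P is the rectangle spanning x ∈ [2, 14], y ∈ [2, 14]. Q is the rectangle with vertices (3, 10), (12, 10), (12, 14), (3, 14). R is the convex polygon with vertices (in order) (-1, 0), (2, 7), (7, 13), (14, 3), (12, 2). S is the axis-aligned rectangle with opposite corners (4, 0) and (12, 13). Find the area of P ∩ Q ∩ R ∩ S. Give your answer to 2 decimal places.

6.90

The intersection is the polygon with vertices (7,13), (9.1,10), (4.5,10).
By the shoelace formula its area is 6.90.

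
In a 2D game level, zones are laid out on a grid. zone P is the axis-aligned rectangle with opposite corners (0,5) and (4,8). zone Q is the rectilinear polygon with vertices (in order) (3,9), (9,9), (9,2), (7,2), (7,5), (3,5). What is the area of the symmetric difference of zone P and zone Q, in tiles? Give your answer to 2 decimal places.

|zone P| = 12, |zone Q| = 30, |zone P∩zone Q| = 3.
|zone P △ zone Q| = |zone P| + |zone Q| − 2·|zone P∩zone Q| = 12 + 30 − 6 = 36.00.

36.00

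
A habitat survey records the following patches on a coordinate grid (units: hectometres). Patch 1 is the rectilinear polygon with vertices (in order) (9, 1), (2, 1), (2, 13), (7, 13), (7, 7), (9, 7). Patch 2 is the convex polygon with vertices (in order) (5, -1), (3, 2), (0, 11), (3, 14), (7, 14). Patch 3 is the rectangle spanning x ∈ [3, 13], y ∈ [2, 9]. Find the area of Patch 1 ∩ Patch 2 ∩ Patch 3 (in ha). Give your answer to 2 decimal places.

The intersection is the polygon with vertices (5.4,2), (3,2), (3,9), (6.333,9).
By the shoelace formula its area is 20.07.

20.07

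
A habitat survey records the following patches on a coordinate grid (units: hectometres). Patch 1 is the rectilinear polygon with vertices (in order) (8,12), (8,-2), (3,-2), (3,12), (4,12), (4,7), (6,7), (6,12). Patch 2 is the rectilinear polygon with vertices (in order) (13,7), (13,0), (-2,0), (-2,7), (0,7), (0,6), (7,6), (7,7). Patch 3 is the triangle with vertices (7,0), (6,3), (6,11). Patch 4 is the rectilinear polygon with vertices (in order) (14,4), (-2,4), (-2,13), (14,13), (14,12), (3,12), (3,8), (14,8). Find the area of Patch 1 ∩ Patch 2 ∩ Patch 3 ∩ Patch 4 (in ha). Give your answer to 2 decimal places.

The intersection is the polygon with vertices (6.636,4), (6,4), (6,6), (6.455,6).
By the shoelace formula its area is 1.09.

1.09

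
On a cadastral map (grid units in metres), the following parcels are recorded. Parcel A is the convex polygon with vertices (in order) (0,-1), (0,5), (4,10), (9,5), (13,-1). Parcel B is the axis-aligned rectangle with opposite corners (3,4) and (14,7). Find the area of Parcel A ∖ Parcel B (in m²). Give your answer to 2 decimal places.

72.17

|Parcel A| = 88.5, |Parcel A∩Parcel B| = 16.3333.
|Parcel A ∖ Parcel B| = |Parcel A| − |Parcel A∩Parcel B| = 88.5 − 16.3333 = 72.17.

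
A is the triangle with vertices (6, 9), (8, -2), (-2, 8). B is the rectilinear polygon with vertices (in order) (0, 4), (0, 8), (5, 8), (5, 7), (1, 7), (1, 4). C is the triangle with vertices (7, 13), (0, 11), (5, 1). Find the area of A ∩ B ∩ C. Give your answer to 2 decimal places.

The intersection is the polygon with vertices (5,8), (5,7), (2,7), (1.5,8).
By the shoelace formula its area is 3.25.

3.25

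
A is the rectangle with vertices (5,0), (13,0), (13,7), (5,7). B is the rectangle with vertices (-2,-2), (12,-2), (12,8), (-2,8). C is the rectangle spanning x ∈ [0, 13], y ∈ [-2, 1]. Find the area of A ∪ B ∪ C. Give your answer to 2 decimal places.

By inclusion–exclusion:
Individual areas: |A| = 56, |B| = 140, |C| = 39.
|A∩B|: x∈[5,12], y∈[0,7] → 7·7 = 49.
|A∩C|: x∈[5,13], y∈[0,1] → 8·1 = 8.
|B∩C|: x∈[0,12], y∈[-2,1] → 12·3 = 36.
|A∩B∩C| = 7.
|A ∪ B ∪ C| = 235 − 93 + 7 = 149.00.

149.00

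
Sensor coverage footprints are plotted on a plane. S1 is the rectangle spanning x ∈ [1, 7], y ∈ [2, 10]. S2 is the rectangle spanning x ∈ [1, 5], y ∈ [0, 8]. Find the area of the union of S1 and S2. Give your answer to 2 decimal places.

By inclusion–exclusion:
Individual areas: |S1| = 48, |S2| = 32.
|S1∩S2|: x∈[1,5], y∈[2,8] → 4·6 = 24.
|S1 ∪ S2| = 80 − 24 = 56.00.

56.00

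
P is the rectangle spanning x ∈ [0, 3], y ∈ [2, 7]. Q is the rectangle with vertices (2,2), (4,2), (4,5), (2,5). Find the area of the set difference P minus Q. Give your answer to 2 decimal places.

|P∩Q|: x∈[2,3], y∈[2,5] → 1·3 = 3.
|P| = 15.
|P ∖ Q| = |P| − |P∩Q| = 15 − 3 = 12.00.

12.00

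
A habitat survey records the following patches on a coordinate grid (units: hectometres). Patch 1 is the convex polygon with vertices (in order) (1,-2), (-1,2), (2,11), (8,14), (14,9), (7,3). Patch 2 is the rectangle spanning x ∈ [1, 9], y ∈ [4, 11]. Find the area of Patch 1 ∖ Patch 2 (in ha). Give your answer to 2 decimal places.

|Patch 1| = 118.5, |Patch 1∩Patch 2| = 54.2024.
|Patch 1 ∖ Patch 2| = |Patch 1| − |Patch 1∩Patch 2| = 118.5 − 54.2024 = 64.30.

64.30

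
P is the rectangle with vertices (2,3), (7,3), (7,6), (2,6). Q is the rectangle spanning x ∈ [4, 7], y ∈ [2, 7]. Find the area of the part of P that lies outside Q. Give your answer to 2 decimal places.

6.00

|P∩Q|: x∈[4,7], y∈[3,6] → 3·3 = 9.
|P| = 15.
|P ∖ Q| = |P| − |P∩Q| = 15 − 9 = 6.00.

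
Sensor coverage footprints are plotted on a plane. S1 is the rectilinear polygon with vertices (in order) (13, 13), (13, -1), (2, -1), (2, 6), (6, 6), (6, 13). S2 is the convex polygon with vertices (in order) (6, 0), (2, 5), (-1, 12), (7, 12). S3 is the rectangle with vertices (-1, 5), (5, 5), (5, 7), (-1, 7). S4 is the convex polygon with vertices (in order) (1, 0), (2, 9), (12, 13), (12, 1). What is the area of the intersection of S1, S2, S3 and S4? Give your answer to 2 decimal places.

3.00

The intersection is the polygon with vertices (5,5), (2,5), (2,6), (5,6).
By the shoelace formula its area is 3.00.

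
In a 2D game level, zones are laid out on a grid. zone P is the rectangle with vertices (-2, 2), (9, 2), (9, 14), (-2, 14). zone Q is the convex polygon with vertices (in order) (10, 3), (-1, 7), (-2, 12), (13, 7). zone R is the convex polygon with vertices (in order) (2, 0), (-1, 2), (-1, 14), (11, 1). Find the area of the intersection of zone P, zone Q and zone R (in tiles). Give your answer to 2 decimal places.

30.41

The intersection is the polygon with vertices (-1,7), (-1,11.667), (2.111,10.63), (8.726,3.463).
By the shoelace formula its area is 30.41.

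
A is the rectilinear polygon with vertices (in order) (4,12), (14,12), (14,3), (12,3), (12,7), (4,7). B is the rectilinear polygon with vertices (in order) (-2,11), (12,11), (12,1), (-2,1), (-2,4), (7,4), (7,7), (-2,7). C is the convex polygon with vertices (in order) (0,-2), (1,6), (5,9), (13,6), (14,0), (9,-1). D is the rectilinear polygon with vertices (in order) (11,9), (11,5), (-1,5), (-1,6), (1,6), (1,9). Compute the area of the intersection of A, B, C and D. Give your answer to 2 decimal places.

6.96

The intersection is the polygon with vertices (4,8.25), (5,9), (10.333,7), (7,7), (4,7).
By the shoelace formula its area is 6.96.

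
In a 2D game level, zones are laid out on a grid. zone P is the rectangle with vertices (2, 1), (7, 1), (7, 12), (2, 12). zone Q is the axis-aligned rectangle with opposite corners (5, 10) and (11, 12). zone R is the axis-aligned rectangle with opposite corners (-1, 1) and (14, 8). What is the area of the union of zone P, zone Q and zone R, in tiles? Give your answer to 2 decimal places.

By inclusion–exclusion:
Individual areas: |zone P| = 55, |zone Q| = 12, |zone R| = 105.
|zone P∩zone Q|: x∈[5,7], y∈[10,12] → 2·2 = 4.
|zone P∩zone R|: x∈[2,7], y∈[1,8] → 5·7 = 35.
|zone Q∩zone R| = 0 (no overlap).
|zone P∩zone Q∩zone R| = 0.
|zone P ∪ zone Q ∪ zone R| = 172 − 39 + 0 = 133.00.

133.00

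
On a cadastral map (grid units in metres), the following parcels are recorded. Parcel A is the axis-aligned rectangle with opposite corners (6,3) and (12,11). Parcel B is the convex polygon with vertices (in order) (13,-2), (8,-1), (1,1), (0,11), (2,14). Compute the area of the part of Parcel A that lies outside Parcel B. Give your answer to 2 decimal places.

|Parcel A| = 48, |Parcel A∩Parcel B| = 9.2301.
|Parcel A ∖ Parcel B| = |Parcel A| − |Parcel A∩Parcel B| = 48 − 9.2301 = 38.77.

38.77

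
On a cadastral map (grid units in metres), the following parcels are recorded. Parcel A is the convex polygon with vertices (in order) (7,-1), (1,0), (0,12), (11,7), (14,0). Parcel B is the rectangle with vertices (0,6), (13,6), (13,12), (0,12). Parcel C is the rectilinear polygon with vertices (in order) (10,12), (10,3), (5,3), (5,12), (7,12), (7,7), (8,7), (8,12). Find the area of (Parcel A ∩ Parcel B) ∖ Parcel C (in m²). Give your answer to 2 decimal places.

|Parcel A ∩ Parcel B| = 37.2143.
|(Parcel A ∩ Parcel B) ∩ Parcel C| = 11.3636.
|(Parcel A ∩ Parcel B) ∖ Parcel C| = 37.2143 − 11.3636 = 25.85.

25.85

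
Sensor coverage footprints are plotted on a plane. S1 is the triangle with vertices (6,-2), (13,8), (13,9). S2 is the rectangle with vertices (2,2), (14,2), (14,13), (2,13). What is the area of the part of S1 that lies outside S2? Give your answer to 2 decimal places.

0.51

|S1| = 3.5, |S1∩S2| = 2.9909.
|S1 ∖ S2| = |S1| − |S1∩S2| = 3.5 − 2.9909 = 0.51.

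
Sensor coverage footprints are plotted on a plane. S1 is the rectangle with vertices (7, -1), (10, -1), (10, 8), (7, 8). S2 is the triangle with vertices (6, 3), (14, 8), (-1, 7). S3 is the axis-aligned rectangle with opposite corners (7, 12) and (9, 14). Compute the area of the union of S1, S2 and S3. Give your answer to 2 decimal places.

By inclusion–exclusion:
Individual areas: |S1| = 27, |S2| = 33.5, |S3| = 4.
|S1∩S2| = 9.2125.
|S1∩S3| = 0 (no overlap).
|S2∩S3| = 0.
|S1∩S2∩S3| = 0.
|S1 ∪ S2 ∪ S3| = 64.5 − 9.2125 + 0 = 55.29.

55.29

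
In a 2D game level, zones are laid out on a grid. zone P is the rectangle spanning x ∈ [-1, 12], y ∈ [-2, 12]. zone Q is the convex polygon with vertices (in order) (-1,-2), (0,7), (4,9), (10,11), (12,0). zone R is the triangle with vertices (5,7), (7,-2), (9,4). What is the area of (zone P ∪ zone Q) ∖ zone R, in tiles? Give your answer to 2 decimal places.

|zone P ∪ zone Q| = 182.
|(zone P ∪ zone Q) ∩ zone R| = 15.
|(zone P ∪ zone Q) ∖ zone R| = 182 − 15 = 167.00.

167.00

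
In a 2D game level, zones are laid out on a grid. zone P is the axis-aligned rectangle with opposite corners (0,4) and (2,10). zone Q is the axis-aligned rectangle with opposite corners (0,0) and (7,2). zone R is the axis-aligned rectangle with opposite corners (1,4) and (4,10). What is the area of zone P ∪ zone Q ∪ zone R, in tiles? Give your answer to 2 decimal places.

38.00

By inclusion–exclusion:
Individual areas: |zone P| = 12, |zone Q| = 14, |zone R| = 18.
|zone P∩zone Q| = 0 (no overlap).
|zone P∩zone R|: x∈[1,2], y∈[4,10] → 1·6 = 6.
|zone Q∩zone R| = 0 (no overlap).
|zone P∩zone Q∩zone R| = 0.
|zone P ∪ zone Q ∪ zone R| = 44 − 6 + 0 = 38.00.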